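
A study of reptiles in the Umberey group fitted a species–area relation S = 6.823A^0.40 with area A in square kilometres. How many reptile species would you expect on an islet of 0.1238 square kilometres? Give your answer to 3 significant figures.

S = 6.823 × 0.1238^0.4
ln S = ln 6.823 + 0.4 × ln 0.1238 = 1.9203 + 0.4 × -2.0891 = 1.0847
S = e^1.0847 ≈ 2.958

2.96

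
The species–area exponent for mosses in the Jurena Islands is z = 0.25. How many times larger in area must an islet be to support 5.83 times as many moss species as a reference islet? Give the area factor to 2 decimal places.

1155.25

(A₂/A₁)^0.25 = 5.83, so A₂/A₁ = 5.83^(1/0.25) = 5.83^4
ln(A₂/A₁) = ln 5.83 / 0.25 = 1.7630 / 0.25 = 7.0521
A₂/A₁ = e^7.0521 ≈ 1155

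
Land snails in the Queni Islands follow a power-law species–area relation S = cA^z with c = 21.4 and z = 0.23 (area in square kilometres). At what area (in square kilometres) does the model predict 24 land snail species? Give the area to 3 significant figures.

24 = 21.4 × A^0.23  ⇒  A^0.23 = 24/21.4 = 1.121
ln A = ln(1.121) / 0.23 = 0.1147 / 0.23 = 0.4985
A = e^0.4985 ≈ 1.646 square kilometres

1.65 square kilometres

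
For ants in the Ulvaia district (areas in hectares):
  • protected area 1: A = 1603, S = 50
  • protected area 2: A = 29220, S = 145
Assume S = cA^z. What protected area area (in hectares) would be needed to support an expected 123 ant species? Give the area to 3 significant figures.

z = ln(145/50) / ln(29220/1603) = 1.0647 / 2.9030 = 0.3668
c = 50 / 1603^0.3668 = 50 / 14.98 = 3.338
A = (123/3.338)^(1/0.3668) ⇒ ln A = ln(36.85)/0.3668 = 9.8340
A = e^9.8340 ≈ 18657 hectares

18700 hectares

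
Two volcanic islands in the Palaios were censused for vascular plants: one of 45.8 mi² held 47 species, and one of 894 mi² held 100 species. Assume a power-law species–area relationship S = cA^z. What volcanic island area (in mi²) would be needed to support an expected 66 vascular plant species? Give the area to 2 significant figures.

z = ln(100/47) / ln(894/45.8) = 0.7550 / 2.9714 = 0.2541
c = 47 / 45.8^0.2541 = 47 / 2.643 = 17.79
A = (66/17.79)^(1/0.2541) ⇒ ln A = ln(3.711)/0.2541 = 5.1604
A = e^5.1604 ≈ 174.2 mi²

170 mi²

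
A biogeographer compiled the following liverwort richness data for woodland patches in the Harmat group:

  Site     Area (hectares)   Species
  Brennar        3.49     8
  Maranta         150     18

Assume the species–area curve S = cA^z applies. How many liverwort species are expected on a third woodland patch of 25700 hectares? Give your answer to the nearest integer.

55

z = ln(18/8) / ln(150/3.49) = 0.8109 / 3.7607 = 0.2156
c = 8 / 3.49^0.2156 = 8 / 1.309 = 6.11
S₃ = 6.11 × 25700^0.2156 = 6.11 × 8.931 ≈ 54.57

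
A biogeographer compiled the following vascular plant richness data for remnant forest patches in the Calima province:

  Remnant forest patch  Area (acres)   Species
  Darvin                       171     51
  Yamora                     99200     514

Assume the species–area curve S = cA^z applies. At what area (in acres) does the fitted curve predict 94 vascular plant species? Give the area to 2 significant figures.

920 acres

z = ln(514/51) / ln(99200/171) = 2.3104 / 6.3632 = 0.3631
c = 51 / 171^0.3631 = 51 / 6.468 = 7.885
A = (94/7.885)^(1/0.3631) ⇒ ln A = ln(11.92)/0.3631 = 6.8258
A = e^6.8258 ≈ 921.3 acres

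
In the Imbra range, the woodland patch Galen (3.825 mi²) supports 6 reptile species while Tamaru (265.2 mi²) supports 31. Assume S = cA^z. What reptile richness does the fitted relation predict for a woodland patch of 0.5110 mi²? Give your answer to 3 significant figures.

z = ln(31/6) / ln(265.2/3.825) = 1.6422 / 4.2389 = 0.3874
c = 6 / 3.825^0.3874 = 6 / 1.682 = 3.568
S₃ = 3.568 × 0.511^0.3874 = 3.568 × 0.771 ≈ 2.751

2.75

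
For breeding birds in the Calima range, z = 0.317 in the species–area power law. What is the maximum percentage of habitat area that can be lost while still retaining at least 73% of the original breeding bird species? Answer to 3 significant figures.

Need (A_new/A_old)^0.317 = 0.73, so A_new/A_old = 0.73^(1/0.317) = 0.73^3.155
ln(A_new/A_old) = ln 0.73 / 0.317 = -0.3147 / 0.317 = -0.9928
A_new/A_old = e^-0.9928 ≈ 0.3705
Fraction that can be lost = 1 − 0.3705 = 0.6295

62.9%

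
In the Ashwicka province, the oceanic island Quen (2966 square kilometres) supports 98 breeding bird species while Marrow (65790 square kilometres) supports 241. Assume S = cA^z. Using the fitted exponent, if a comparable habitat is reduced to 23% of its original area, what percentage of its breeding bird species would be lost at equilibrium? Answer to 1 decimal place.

34.7%

z = ln(241/98) / ln(65790/2966) = 0.8998 / 3.0993 = 0.2903
S_new/S_old = (A_new/A_old)^z = 0.23^0.2903 = exp(0.2903 × -1.4697) = 0.6527
Fraction lost = 1 − 0.6527 = 0.3473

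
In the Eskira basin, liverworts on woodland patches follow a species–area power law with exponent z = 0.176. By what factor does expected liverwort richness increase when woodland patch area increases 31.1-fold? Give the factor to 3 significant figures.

S₂/S₁ = (A₂/A₁)^z = 31.1^0.176
ln(S₂/S₁) = 0.176 × ln 31.1 = 0.176 × 3.4372 = 0.6049
S₂/S₁ = e^0.6049 ≈ 1.831

1.83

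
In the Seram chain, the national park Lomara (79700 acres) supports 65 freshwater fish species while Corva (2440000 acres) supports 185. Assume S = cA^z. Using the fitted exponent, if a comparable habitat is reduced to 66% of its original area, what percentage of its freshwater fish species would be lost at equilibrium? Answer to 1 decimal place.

11.9%

z = ln(185/65) / ln(2440000/79700) = 1.0460 / 3.4215 = 0.3057
S_new/S_old = (A_new/A_old)^z = 0.66^0.3057 = exp(0.3057 × -0.4155) = 0.8807
Fraction lost = 1 − 0.8807 = 0.1193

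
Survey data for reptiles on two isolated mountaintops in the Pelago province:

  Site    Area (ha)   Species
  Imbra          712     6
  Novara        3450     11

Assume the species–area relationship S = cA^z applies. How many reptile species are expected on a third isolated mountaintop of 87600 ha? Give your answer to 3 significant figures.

38.1

z = ln(11/6) / ln(3450/712) = 0.6061 / 1.5781 = 0.3841
c = 6 / 712^0.3841 = 6 / 12.46 = 0.4814
S₃ = 0.4814 × 87600^0.3841 = 0.4814 × 79.15 ≈ 38.1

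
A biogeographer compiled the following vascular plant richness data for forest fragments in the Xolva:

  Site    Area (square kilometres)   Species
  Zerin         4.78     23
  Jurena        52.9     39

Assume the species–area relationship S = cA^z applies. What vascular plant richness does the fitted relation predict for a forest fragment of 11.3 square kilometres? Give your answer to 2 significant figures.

z = ln(39/23) / ln(52.9/4.78) = 0.5281 / 2.4040 = 0.2197
c = 23 / 4.78^0.2197 = 23 / 1.41 = 16.31
S₃ = 16.31 × 11.3^0.2197 = 16.31 × 1.703 ≈ 27.78

28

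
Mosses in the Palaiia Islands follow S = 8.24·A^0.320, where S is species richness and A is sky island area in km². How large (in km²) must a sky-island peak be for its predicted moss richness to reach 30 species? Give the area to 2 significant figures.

30 = 8.24 × A^0.32  ⇒  A^0.32 = 30/8.24 = 3.641
ln A = ln(3.641) / 0.32 = 1.2922 / 0.32 = 4.0381
A = e^4.0381 ≈ 56.72 km²

57 km²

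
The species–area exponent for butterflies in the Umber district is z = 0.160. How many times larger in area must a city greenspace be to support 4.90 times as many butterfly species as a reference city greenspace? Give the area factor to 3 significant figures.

20600

(A₂/A₁)^0.16 = 4.9, so A₂/A₁ = 4.9^(1/0.16) = 4.9^6.25
ln(A₂/A₁) = ln 4.9 / 0.16 = 1.5892 / 0.16 = 9.9327
A₂/A₁ = e^9.9327 ≈ 20593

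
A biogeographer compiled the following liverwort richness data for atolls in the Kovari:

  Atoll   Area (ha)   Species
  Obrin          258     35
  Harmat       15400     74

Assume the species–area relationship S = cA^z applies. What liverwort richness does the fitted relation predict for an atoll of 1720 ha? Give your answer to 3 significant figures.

z = ln(74/35) / ln(15400/258) = 0.7487 / 4.0892 = 0.1831
c = 35 / 258^0.1831 = 35 / 2.764 = 12.66
S₃ = 12.66 × 1720^0.1831 = 12.66 × 3.912 ≈ 49.54

49.5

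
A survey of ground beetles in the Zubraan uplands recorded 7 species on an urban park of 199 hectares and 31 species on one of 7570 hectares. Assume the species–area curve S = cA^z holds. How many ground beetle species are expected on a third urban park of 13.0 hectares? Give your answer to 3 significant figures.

z = ln(31/7) / ln(7570/199) = 1.4881 / 3.6386 = 0.4090
c = 7 / 199^0.4090 = 7 / 8.713 = 0.8034
S₃ = 0.8034 × 13^0.4090 = 0.8034 × 2.855 ≈ 2.294

2.29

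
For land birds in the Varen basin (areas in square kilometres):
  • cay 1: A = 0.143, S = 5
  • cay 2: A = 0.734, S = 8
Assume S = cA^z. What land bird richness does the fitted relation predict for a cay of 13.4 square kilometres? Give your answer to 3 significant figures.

z = ln(8/5) / ln(0.734/0.143) = 0.4700 / 1.6357 = 0.2873
c = 5 / 0.143^0.2873 = 5 / 0.5719 = 8.743
S₃ = 8.743 × 13.4^0.2873 = 8.743 × 2.108 ≈ 18.43

18.4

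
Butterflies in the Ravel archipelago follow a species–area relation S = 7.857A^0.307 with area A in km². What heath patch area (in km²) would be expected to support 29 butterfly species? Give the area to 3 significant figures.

70.4 km²

29 = 7.857 × A^0.307  ⇒  A^0.307 = 29/7.857 = 3.691
ln A = ln(3.691) / 0.307 = 1.3059 / 0.307 = 4.2537
A = e^4.2537 ≈ 70.37 km²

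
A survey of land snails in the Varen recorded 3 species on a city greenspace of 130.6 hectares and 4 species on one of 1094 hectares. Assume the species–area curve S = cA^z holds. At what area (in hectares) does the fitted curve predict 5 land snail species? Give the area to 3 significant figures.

z = ln(4/3) / ln(1094/130.6) = 0.2877 / 2.1255 = 0.1354
c = 3 / 130.6^0.1354 = 3 / 1.934 = 1.551
A = (5/1.551)^(1/0.1354) ⇒ ln A = ln(3.223)/0.1354 = 8.6462
A = e^8.6462 ≈ 5689 hectares

5690 hectares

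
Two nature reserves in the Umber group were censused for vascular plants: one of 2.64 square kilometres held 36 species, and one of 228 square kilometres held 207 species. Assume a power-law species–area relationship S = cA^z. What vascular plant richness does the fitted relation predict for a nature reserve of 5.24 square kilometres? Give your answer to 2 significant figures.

z = ln(207/36) / ln(228/2.64) = 1.7492 / 4.4586 = 0.3923
c = 36 / 2.64^0.3923 = 36 / 1.464 = 24.6
S₃ = 24.6 × 5.24^0.3923 = 24.6 × 1.915 ≈ 47.11

47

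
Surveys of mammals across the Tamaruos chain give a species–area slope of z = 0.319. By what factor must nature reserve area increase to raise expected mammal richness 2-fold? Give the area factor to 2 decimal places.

8.78

(A₂/A₁)^0.319 = 2, so A₂/A₁ = 2^(1/0.319) = 2^3.135
ln(A₂/A₁) = ln 2 / 0.319 = 0.6931 / 0.319 = 2.1729
A₂/A₁ = e^2.1729 ≈ 8.784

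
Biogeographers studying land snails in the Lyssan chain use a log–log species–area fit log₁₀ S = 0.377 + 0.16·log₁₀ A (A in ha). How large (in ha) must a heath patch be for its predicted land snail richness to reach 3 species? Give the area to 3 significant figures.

3 = 2.382 × A^0.16  ⇒  A^0.16 = 3/2.382 = 1.259
ln A = ln(1.259) / 0.16 = 0.2305 / 0.16 = 1.4409
A = e^1.4409 ≈ 4.224 ha

4.22 ha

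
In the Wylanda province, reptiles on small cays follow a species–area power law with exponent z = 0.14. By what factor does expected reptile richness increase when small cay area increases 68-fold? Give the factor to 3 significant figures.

1.81

S₂/S₁ = (A₂/A₁)^z = 68^0.14
ln(S₂/S₁) = 0.14 × ln 68 = 0.14 × 4.2195 = 0.5907
S₂/S₁ = e^0.5907 ≈ 1.805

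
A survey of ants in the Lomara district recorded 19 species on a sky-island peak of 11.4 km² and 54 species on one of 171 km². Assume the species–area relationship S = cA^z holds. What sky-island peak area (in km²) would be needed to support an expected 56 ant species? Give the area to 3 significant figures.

z = ln(54/19) / ln(171/11.4) = 1.0445 / 2.7081 = 0.3857
c = 19 / 11.4^0.3857 = 19 / 2.557 = 7.432
A = (56/7.432)^(1/0.3857) ⇒ ln A = ln(7.535)/0.3857 = 5.2359
A = e^5.2359 ≈ 187.9 km²

188 km²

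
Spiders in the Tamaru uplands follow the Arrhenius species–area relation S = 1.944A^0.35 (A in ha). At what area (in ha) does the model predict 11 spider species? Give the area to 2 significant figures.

140 ha

11 = 1.944 × A^0.35  ⇒  A^0.35 = 11/1.944 = 5.658
ln A = ln(5.658) / 0.35 = 1.7331 / 0.35 = 4.9519
A = e^4.9519 ≈ 141.4 ha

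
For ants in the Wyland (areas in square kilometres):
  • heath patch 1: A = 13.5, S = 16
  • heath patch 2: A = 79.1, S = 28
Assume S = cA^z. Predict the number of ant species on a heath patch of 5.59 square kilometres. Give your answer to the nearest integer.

12

z = ln(28/16) / ln(79.1/13.5) = 0.5596 / 1.7680 = 0.3165
c = 16 / 13.5^0.3165 = 16 / 2.279 = 7.02
S₃ = 7.02 × 5.59^0.3165 = 7.02 × 1.724 ≈ 12.1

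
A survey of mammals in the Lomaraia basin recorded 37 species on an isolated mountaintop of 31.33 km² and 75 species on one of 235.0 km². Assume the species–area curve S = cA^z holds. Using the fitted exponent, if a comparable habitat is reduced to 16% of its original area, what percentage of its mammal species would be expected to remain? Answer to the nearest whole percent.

z = ln(75/37) / ln(235/31.33) = 0.7066 / 2.0150 = 0.3507
S_new/S_old = (A_new/A_old)^z = 0.16^0.3507 = exp(0.3507 × -1.8326) = 0.5259

53%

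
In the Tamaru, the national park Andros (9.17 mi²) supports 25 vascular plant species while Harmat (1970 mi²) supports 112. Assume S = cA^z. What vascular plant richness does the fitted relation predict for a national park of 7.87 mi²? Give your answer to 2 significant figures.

24

z = ln(112/25) / ln(1970/9.17) = 1.4996 / 5.3699 = 0.2793
c = 25 / 9.17^0.2793 = 25 / 1.857 = 13.46
S₃ = 13.46 × 7.87^0.2793 = 13.46 × 1.779 ≈ 23.96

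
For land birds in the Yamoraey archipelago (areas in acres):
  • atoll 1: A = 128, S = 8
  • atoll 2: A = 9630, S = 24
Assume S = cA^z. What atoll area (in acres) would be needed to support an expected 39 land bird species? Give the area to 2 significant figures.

z = ln(24/8) / ln(9630/128) = 1.0986 / 4.3206 = 0.2543
c = 8 / 128^0.2543 = 8 / 3.434 = 2.33
A = (39/2.33)^(1/0.2543) ⇒ ln A = ln(16.74)/0.2543 = 11.0820
A = e^11.0820 ≈ 64993 acres

65000 acres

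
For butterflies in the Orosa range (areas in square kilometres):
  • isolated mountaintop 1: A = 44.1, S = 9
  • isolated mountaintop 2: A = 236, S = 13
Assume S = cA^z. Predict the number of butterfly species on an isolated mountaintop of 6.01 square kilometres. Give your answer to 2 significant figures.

z = ln(13/9) / ln(236/44.1) = 0.3677 / 1.6774 = 0.2192
c = 9 / 44.1^0.2192 = 9 / 2.294 = 3.924
S₃ = 3.924 × 6.01^0.2192 = 3.924 × 1.482 ≈ 5.814

5.8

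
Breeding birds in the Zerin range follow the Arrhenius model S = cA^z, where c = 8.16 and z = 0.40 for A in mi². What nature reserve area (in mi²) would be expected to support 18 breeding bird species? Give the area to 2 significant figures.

18 = 8.16 × A^0.4  ⇒  A^0.4 = 18/8.16 = 2.206
ln A = ln(2.206) / 0.4 = 0.7911 / 0.4 = 1.9778
A = e^1.9778 ≈ 7.227 mi²

7.2 mi²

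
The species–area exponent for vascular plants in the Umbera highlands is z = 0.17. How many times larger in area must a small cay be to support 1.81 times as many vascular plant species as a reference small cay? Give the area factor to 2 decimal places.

32.79

(A₂/A₁)^0.17 = 1.81, so A₂/A₁ = 1.81^(1/0.17) = 1.81^5.882
ln(A₂/A₁) = ln 1.81 / 0.17 = 0.5933 / 0.17 = 3.4902
A₂/A₁ = e^3.4902 ≈ 32.79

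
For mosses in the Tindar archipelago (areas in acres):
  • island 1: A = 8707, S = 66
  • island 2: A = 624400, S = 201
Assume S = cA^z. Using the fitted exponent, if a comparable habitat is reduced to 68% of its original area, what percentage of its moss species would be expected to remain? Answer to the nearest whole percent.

z = ln(201/66) / ln(624400/8707) = 1.1137 / 4.2727 = 0.2606
S_new/S_old = (A_new/A_old)^z = 0.68^0.2606 = exp(0.2606 × -0.3857) = 0.9044

90%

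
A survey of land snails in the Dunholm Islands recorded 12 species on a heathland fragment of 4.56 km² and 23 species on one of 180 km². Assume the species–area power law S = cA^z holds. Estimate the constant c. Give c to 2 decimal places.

9.17

z = ln(S₂/S₁) / ln(A₂/A₁) = ln(23/12) / ln(180/4.56) = 0.6506 / 3.6756 = 0.1770
c = S₁ / A₁^z = 12 / 4.56^0.1770 = 12 / 1.308 = 9.174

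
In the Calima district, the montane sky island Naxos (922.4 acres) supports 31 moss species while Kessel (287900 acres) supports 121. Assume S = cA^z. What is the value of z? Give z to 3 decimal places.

Taking logs: ln S = ln c + z ln A, so z = (ln S₂ − ln S₁)/(ln A₂ − ln A₁).
z = ln(121/31) / ln(287900/922.4) = ln(3.903) / ln(312.1) = 1.3618 / 5.7434 = 0.2371

0.237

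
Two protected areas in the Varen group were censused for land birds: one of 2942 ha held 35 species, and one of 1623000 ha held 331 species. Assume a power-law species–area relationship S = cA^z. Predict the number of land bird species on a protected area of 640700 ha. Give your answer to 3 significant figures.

238

z = ln(331/35) / ln(1623000/2942) = 2.2468 / 6.3129 = 0.3559
c = 35 / 2942^0.3559 = 35 / 17.16 = 2.04
S₃ = 2.04 × 640700^0.3559 = 2.04 × 116.6 ≈ 237.8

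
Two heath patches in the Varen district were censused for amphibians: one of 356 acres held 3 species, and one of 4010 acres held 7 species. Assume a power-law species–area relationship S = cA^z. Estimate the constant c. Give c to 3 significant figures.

0.384

z = ln(S₂/S₁) / ln(A₂/A₁) = ln(7/3) / ln(4010/356) = 0.8473 / 2.4216 = 0.3499
c = S₁ / A₁^z = 3 / 356^0.3499 = 3 / 7.811 = 0.3841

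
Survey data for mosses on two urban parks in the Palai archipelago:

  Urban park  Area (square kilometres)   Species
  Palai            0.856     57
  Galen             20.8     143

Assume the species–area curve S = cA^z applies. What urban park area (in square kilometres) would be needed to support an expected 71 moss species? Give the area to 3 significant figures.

z = ln(143/57) / ln(20.8/0.856) = 0.9198 / 3.1904 = 0.2883
c = 57 / 0.856^0.2883 = 57 / 0.9562 = 59.61
A = (71/59.61)^(1/0.2883) ⇒ ln A = ln(1.191)/0.2883 = 0.6063
A = e^0.6063 ≈ 1.834 square kilometres

1.83 square kilometres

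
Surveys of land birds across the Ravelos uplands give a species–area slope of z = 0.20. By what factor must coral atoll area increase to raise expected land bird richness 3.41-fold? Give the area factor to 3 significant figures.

(A₂/A₁)^0.2 = 3.41, so A₂/A₁ = 3.41^(1/0.2) = 3.41^5
ln(A₂/A₁) = ln 3.41 / 0.2 = 1.2267 / 0.2 = 6.1336
A₂/A₁ = e^6.1336 ≈ 461.1

461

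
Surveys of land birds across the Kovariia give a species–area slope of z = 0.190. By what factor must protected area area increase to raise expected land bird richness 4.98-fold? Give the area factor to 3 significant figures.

(A₂/A₁)^0.19 = 4.98, so A₂/A₁ = 4.98^(1/0.19) = 4.98^5.263
ln(A₂/A₁) = ln 4.98 / 0.19 = 1.6054 / 0.19 = 8.4496
A₂/A₁ = e^8.4496 ≈ 4673

4670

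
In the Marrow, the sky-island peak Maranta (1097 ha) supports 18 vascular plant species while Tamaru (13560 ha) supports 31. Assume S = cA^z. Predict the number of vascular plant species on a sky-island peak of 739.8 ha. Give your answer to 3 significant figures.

z = ln(31/18) / ln(13560/1097) = 0.5436 / 2.5145 = 0.2162
c = 18 / 1097^0.2162 = 18 / 4.542 = 3.963
S₃ = 3.963 × 739.8^0.2162 = 3.963 × 4.171 ≈ 16.53

16.5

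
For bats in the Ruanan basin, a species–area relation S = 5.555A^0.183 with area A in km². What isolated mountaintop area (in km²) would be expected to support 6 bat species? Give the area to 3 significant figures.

1.52 km²

6 = 5.555 × A^0.183  ⇒  A^0.183 = 6/5.555 = 1.08
ln A = ln(1.08) / 0.183 = 0.0771 / 0.183 = 0.4211
A = e^0.4211 ≈ 1.524 km²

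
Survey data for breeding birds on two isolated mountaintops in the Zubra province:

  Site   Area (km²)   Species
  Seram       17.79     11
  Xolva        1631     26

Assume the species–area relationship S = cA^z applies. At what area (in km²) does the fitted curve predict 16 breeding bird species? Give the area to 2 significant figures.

130 km²

z = ln(26/11) / ln(1631/17.79) = 0.8602 / 4.5183 = 0.1904
c = 11 / 17.79^0.1904 = 11 / 1.73 = 6.359
A = (16/6.359)^(1/0.1904) ⇒ ln A = ln(2.516)/0.1904 = 4.8468
A = e^4.8468 ≈ 127.3 km²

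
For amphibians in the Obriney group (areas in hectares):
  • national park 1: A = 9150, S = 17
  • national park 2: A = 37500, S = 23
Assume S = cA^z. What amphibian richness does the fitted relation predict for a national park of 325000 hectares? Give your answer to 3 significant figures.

z = ln(23/17) / ln(37500/9150) = 0.3023 / 1.4106 = 0.2143
c = 17 / 9150^0.2143 = 17 / 7.062 = 2.407
S₃ = 2.407 × 325000^0.2143 = 2.407 × 15.18 ≈ 36.53

36.5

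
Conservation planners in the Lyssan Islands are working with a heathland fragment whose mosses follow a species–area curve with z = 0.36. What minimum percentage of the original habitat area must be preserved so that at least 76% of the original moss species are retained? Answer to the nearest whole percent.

Need (A_new/A_old)^0.36 = 0.76, so A_new/A_old = 0.76^(1/0.36) = 0.76^2.778
ln(A_new/A_old) = ln 0.76 / 0.36 = -0.2744 / 0.36 = -0.7623
A_new/A_old = e^-0.7623 ≈ 0.4666

47%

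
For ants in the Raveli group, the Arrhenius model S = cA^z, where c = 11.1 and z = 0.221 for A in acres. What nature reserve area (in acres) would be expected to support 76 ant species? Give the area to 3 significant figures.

6030 acres

76 = 11.1 × A^0.221  ⇒  A^0.221 = 76/11.1 = 6.847
ln A = ln(6.847) / 0.221 = 1.9238 / 0.221 = 8.7049
A = e^8.7049 ≈ 6033 acres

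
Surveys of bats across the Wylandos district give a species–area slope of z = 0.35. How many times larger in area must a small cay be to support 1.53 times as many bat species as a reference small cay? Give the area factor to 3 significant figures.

3.37

(A₂/A₁)^0.35 = 1.53, so A₂/A₁ = 1.53^(1/0.35) = 1.53^2.857
ln(A₂/A₁) = ln 1.53 / 0.35 = 0.4253 / 0.35 = 1.2151
A₂/A₁ = e^1.2151 ≈ 3.37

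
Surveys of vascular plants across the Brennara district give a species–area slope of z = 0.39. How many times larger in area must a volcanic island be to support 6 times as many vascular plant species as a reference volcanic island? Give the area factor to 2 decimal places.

98.91

(A₂/A₁)^0.39 = 6, so A₂/A₁ = 6^(1/0.39) = 6^2.564
ln(A₂/A₁) = ln 6 / 0.39 = 1.7918 / 0.39 = 4.5943
A₂/A₁ = e^4.5943 ≈ 98.91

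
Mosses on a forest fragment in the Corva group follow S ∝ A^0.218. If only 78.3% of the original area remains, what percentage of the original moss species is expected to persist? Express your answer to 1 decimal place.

S_new/S_old = (A_new/A_old)^z = 0.783^0.218
= exp(0.218 × ln 0.783) = exp(0.218 × -0.2446) = exp(-0.0533) ≈ 0.9481

94.8%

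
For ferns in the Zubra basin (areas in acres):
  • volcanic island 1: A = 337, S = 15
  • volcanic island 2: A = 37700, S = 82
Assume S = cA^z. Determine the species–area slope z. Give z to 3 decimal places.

Taking logs: ln S = ln c + z ln A, so z = (ln S₂ − ln S₁)/(ln A₂ − ln A₁).
z = ln(82/15) / ln(37700/337) = ln(5.467) / ln(111.9) = 1.6987 / 4.7173 = 0.3601

0.360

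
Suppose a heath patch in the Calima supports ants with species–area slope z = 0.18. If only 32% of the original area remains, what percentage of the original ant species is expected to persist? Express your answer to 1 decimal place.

81.5%

S_new/S_old = (A_new/A_old)^z = 0.32^0.18
= exp(0.18 × ln 0.32) = exp(0.18 × -1.1394) = exp(-0.2051) ≈ 0.8146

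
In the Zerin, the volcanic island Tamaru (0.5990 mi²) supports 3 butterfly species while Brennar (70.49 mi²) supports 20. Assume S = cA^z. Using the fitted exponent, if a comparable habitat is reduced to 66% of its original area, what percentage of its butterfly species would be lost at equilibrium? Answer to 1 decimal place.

z = ln(20/3) / ln(70.49/0.599) = 1.8971 / 4.7680 = 0.3979
S_new/S_old = (A_new/A_old)^z = 0.66^0.3979 = exp(0.3979 × -0.4155) = 0.8476
Fraction lost = 1 − 0.8476 = 0.1524

15.2%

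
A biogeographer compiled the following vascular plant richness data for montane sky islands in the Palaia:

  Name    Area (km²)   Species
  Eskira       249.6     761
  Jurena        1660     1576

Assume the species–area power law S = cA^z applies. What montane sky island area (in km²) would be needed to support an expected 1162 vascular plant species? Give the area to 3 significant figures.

z = ln(1576/761) / ln(1660/249.6) = 0.7280 / 1.8947 = 0.3842
c = 761 / 249.6^0.3842 = 761 / 8.339 = 91.26
A = (1162/91.26)^(1/0.3842) ⇒ ln A = ln(12.73)/0.3842 = 6.6214
A = e^6.6214 ≈ 751 km²

751 km²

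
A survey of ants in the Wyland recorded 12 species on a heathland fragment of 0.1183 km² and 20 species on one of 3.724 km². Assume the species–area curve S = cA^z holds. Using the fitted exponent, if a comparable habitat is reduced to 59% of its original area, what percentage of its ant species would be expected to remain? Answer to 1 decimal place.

z = ln(20/12) / ln(3.724/0.1183) = 0.5108 / 3.4493 = 0.1481
S_new/S_old = (A_new/A_old)^z = 0.59^0.1481 = exp(0.1481 × -0.5276) = 0.9248

92.5%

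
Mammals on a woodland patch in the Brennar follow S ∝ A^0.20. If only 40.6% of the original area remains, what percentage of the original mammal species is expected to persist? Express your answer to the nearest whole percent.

S_new/S_old = (A_new/A_old)^z = 0.406^0.2
= exp(0.2 × ln 0.406) = exp(0.2 × -0.9014) = exp(-0.1803) ≈ 0.835

84%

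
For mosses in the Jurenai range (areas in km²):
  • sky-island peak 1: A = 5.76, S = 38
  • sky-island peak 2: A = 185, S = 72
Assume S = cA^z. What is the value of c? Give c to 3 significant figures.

27.5

z = ln(S₂/S₁) / ln(A₂/A₁) = ln(72/38) / ln(185/5.76) = 0.6391 / 3.4694 = 0.1842
c = S₁ / A₁^z = 38 / 5.76^0.1842 = 38 / 1.381 = 27.52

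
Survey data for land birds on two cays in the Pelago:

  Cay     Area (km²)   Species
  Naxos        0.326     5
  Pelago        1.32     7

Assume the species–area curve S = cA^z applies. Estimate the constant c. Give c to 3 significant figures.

6.55

z = ln(S₂/S₁) / ln(A₂/A₁) = ln(7/5) / ln(1.32/0.326) = 0.3365 / 1.3985 = 0.2406
c = S₁ / A₁^z = 5 / 0.326^0.2406 = 5 / 0.7636 = 6.548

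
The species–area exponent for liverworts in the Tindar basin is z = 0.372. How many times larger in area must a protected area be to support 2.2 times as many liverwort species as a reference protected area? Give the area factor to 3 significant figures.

8.33

(A₂/A₁)^0.372 = 2.2, so A₂/A₁ = 2.2^(1/0.372) = 2.2^2.688
ln(A₂/A₁) = ln 2.2 / 0.372 = 0.7885 / 0.372 = 2.1195
A₂/A₁ = e^2.1195 ≈ 8.327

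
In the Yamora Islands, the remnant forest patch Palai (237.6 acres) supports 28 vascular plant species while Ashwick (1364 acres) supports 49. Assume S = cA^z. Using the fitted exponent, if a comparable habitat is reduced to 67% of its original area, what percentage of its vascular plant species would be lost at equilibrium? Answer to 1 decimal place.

12.0%

z = ln(49/28) / ln(1364/237.6) = 0.5596 / 1.7476 = 0.3202
S_new/S_old = (A_new/A_old)^z = 0.67^0.3202 = exp(0.3202 × -0.4005) = 0.8796
Fraction lost = 1 − 0.8796 = 0.1204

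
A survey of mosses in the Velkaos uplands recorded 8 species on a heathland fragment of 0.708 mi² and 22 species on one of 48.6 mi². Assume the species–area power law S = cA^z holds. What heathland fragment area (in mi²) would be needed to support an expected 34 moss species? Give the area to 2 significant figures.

300 mi²

z = ln(22/8) / ln(48.6/0.708) = 1.0116 / 4.2289 = 0.2392
c = 8 / 0.708^0.2392 = 8 / 0.9207 = 8.689
A = (34/8.689)^(1/0.2392) ⇒ ln A = ln(3.913)/0.2392 = 5.7034
A = e^5.7034 ≈ 299.9 mi²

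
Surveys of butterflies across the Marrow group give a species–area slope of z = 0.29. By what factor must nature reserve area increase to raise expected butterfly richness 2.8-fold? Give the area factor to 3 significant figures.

34.8

(A₂/A₁)^0.29 = 2.8, so A₂/A₁ = 2.8^(1/0.29) = 2.8^3.448
ln(A₂/A₁) = ln 2.8 / 0.29 = 1.0296 / 0.29 = 3.5504
A₂/A₁ = e^3.5504 ≈ 34.83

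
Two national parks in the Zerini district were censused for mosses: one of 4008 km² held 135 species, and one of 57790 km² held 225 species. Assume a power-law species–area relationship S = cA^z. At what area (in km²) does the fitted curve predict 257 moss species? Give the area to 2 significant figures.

z = ln(225/135) / ln(57790/4008) = 0.5108 / 2.6685 = 0.1914
c = 135 / 4008^0.1914 = 135 / 4.894 = 27.58
A = (257/27.58)^(1/0.1914) ⇒ ln A = ln(9.317)/0.1914 = 11.6592
A = e^11.6592 ≈ 115755 km²

120000 km²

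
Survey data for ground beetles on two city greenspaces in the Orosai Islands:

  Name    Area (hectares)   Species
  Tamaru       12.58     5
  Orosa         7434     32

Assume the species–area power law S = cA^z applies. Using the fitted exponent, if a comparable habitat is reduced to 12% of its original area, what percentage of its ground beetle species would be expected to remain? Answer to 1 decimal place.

z = ln(32/5) / ln(7434/12.58) = 1.8563 / 6.3817 = 0.2909
S_new/S_old = (A_new/A_old)^z = 0.12^0.2909 = exp(0.2909 × -2.1203) = 0.5397

54.0%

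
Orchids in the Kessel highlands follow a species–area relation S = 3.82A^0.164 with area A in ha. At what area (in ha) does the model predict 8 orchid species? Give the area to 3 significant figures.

8 = 3.82 × A^0.164  ⇒  A^0.164 = 8/3.82 = 2.094
ln A = ln(2.094) / 0.164 = 0.7392 / 0.164 = 4.5073
A = e^4.5073 ≈ 90.67 ha

90.7 ha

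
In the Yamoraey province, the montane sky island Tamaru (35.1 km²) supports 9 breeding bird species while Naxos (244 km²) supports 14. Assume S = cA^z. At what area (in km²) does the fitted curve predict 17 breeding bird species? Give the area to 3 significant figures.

572 km²

z = ln(14/9) / ln(244/35.1) = 0.4418 / 1.9390 = 0.2279
c = 9 / 35.1^0.2279 = 9 / 2.25 = 4
A = (17/4)^(1/0.2279) ⇒ ln A = ln(4.249)/0.2279 = 6.3492
A = e^6.3492 ≈ 572 km²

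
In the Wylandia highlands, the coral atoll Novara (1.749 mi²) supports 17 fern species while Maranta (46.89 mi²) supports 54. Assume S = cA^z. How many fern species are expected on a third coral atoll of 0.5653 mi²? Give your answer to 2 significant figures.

z = ln(54/17) / ln(46.89/1.749) = 1.1558 / 3.2888 = 0.3514
c = 17 / 1.749^0.3514 = 17 / 1.217 = 13.97
S₃ = 13.97 × 0.5653^0.3514 = 13.97 × 0.8184 ≈ 11.43

11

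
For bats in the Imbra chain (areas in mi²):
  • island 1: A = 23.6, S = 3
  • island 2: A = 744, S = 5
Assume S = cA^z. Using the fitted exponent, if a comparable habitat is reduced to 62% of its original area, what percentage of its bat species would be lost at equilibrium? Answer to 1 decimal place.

z = ln(5/3) / ln(744/23.6) = 0.5108 / 3.4508 = 0.1480
S_new/S_old = (A_new/A_old)^z = 0.62^0.1480 = exp(0.1480 × -0.4780) = 0.9317
Fraction lost = 1 − 0.9317 = 0.06832

6.8%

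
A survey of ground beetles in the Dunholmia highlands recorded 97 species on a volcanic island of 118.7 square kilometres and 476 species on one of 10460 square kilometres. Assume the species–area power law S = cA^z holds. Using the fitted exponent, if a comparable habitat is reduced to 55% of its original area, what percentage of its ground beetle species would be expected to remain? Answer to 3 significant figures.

z = ln(476/97) / ln(10460/118.7) = 1.5907 / 4.4787 = 0.3552
S_new/S_old = (A_new/A_old)^z = 0.55^0.3552 = exp(0.3552 × -0.5978) = 0.8087

80.9%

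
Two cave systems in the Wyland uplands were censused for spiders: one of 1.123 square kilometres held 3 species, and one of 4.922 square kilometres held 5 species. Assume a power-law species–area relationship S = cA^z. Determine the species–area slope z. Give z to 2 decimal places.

0.35

Taking logs: ln S = ln c + z ln A, so z = (ln S₂ − ln S₁)/(ln A₂ − ln A₁).
z = ln(5/3) / ln(4.922/1.123) = ln(1.667) / ln(4.383) = 0.5108 / 1.4777 = 0.3457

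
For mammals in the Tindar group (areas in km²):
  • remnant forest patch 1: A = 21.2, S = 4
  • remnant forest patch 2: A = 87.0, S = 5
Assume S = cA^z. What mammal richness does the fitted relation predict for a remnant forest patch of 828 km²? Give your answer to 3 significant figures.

z = ln(5/4) / ln(87/21.2) = 0.2231 / 1.4119 = 0.1580
c = 4 / 21.2^0.1580 = 4 / 1.62 = 2.469
S₃ = 2.469 × 828^0.1580 = 2.469 × 2.892 ≈ 7.139

7.14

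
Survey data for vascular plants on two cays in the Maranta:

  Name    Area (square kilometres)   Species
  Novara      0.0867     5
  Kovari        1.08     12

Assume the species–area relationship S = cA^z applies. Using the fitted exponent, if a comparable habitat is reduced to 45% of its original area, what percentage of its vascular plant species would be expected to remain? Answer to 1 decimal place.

75.8%

z = ln(12/5) / ln(1.08/0.0867) = 0.8755 / 2.5223 = 0.3471
S_new/S_old = (A_new/A_old)^z = 0.45^0.3471 = exp(0.3471 × -0.7985) = 0.7579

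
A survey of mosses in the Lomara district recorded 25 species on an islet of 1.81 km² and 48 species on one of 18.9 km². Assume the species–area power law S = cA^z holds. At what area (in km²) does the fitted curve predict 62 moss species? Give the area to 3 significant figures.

47.4 km²

z = ln(48/25) / ln(18.9/1.81) = 0.6523 / 2.3458 = 0.2781
c = 25 / 1.81^0.2781 = 25 / 1.179 = 21.2
A = (62/21.2)^(1/0.2781) ⇒ ln A = ln(2.925)/0.2781 = 3.8595
A = e^3.8595 ≈ 47.44 km²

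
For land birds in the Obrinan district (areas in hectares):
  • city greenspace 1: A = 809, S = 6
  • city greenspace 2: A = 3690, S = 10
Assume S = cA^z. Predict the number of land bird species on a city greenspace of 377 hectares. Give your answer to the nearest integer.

5

z = ln(10/6) / ln(3690/809) = 0.5108 / 1.5176 = 0.3366
c = 6 / 809^0.3366 = 6 / 9.524 = 0.63
S₃ = 0.63 × 377^0.3366 = 0.63 × 7.366 ≈ 4.64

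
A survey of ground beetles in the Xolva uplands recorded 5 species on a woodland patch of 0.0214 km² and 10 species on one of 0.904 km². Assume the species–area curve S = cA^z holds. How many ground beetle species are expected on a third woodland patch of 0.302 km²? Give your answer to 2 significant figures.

8.2

z = ln(10/5) / ln(0.904/0.0214) = 0.6931 / 3.7434 = 0.1852
c = 5 / 0.0214^0.1852 = 5 / 0.4907 = 10.19
S₃ = 10.19 × 0.302^0.1852 = 10.19 × 0.8012 ≈ 8.163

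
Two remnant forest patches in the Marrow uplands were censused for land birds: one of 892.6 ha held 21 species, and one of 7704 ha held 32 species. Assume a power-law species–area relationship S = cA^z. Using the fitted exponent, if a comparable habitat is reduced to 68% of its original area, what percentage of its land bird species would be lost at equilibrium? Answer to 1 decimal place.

7.3%

z = ln(32/21) / ln(7704/892.6) = 0.4212 / 2.1554 = 0.1954
S_new/S_old = (A_new/A_old)^z = 0.68^0.1954 = exp(0.1954 × -0.3857) = 0.9274
Fraction lost = 1 − 0.9274 = 0.0726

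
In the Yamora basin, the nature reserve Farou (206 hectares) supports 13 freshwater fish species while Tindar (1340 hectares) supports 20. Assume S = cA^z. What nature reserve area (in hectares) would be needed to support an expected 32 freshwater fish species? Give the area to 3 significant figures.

z = ln(20/13) / ln(1340/206) = 0.4308 / 1.8725 = 0.2301
c = 13 / 206^0.2301 = 13 / 3.407 = 3.816
A = (32/3.816)^(1/0.2301) ⇒ ln A = ln(8.385)/0.2301 = 9.2435
A = e^9.2435 ≈ 10337 hectares

10300 hectares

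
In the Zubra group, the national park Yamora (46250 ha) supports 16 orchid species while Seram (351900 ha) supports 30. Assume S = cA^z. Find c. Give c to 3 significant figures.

z = ln(S₂/S₁) / ln(A₂/A₁) = ln(30/16) / ln(351900/46250) = 0.6286 / 2.0293 = 0.3098
c = S₁ / A₁^z = 16 / 46250^0.3098 = 16 / 27.87 = 0.5741

0.574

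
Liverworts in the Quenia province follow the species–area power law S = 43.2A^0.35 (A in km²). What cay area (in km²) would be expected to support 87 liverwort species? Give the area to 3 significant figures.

87 = 43.2 × A^0.35  ⇒  A^0.35 = 87/43.2 = 2.014
ln A = ln(2.014) / 0.35 = 0.7001 / 0.35 = 2.0002
A = e^2.0002 ≈ 7.39 km²

7.39 km²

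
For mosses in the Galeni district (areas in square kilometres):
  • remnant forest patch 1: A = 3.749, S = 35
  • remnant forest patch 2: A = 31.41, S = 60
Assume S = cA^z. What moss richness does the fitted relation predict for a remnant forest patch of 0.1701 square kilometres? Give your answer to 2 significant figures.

16

z = ln(60/35) / ln(31.41/3.749) = 0.5390 / 2.1256 = 0.2536
c = 35 / 3.749^0.2536 = 35 / 1.398 = 25.03
S₃ = 25.03 × 0.1701^0.2536 = 25.03 × 0.6382 ≈ 15.98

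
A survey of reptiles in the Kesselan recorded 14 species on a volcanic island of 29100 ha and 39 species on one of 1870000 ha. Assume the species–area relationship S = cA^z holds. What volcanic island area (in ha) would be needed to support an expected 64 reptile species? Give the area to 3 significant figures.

z = ln(39/14) / ln(1870000/29100) = 1.0245 / 4.1630 = 0.2461
c = 14 / 29100^0.2461 = 14 / 12.55 = 1.116
A = (64/1.116)^(1/0.2461) ⇒ ln A = ln(57.36)/0.2461 = 16.4541
A = e^16.4541 ≈ 13993881 ha

14000000 ha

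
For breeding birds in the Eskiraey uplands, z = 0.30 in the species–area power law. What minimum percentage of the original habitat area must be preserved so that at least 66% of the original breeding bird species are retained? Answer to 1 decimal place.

25.0%

Need (A_new/A_old)^0.3 = 0.66, so A_new/A_old = 0.66^(1/0.3) = 0.66^3.333
ln(A_new/A_old) = ln 0.66 / 0.3 = -0.4155 / 0.3 = -1.3851
A_new/A_old = e^-1.3851 ≈ 0.2503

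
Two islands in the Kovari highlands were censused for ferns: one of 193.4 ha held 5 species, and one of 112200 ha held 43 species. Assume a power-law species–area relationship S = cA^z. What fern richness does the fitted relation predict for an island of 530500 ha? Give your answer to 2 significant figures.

z = ln(43/5) / ln(112200/193.4) = 2.1518 / 6.3633 = 0.3382
c = 5 / 193.4^0.3382 = 5 / 5.932 = 0.8429
S₃ = 0.8429 × 530500^0.3382 = 0.8429 × 86.26 ≈ 72.71

73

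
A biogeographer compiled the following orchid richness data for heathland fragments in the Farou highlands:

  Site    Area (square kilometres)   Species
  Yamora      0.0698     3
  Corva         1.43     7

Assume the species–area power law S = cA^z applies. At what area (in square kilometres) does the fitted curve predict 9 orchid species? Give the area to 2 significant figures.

z = ln(7/3) / ln(1.43/0.0698) = 0.8473 / 3.0198 = 0.2806
c = 3 / 0.0698^0.2806 = 3 / 0.4738 = 6.332
A = (9/6.332)^(1/0.2806) ⇒ ln A = ln(1.421)/0.2806 = 1.2534
A = e^1.2534 ≈ 3.502 square kilometres

3.5 square kilometres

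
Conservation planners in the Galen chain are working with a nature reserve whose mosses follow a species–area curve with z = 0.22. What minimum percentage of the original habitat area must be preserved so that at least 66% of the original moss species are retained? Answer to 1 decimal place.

Need (A_new/A_old)^0.22 = 0.66, so A_new/A_old = 0.66^(1/0.22) = 0.66^4.545
ln(A_new/A_old) = ln 0.66 / 0.22 = -0.4155 / 0.22 = -1.8887
A_new/A_old = e^-1.8887 ≈ 0.1513

15.1%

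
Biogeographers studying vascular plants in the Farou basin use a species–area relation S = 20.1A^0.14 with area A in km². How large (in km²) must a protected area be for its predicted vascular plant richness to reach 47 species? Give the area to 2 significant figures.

47 = 20.1 × A^0.14  ⇒  A^0.14 = 47/20.1 = 2.338
ln A = ln(2.338) / 0.14 = 0.8494 / 0.14 = 6.0673
A = e^6.0673 ≈ 431.5 km²

430 km²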